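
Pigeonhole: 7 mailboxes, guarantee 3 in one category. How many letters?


Pigeonhole: to guarantee k in one of n categories, need (k-1)×n + 1.
k = 3, n = 7
Minimum = (3-1) × 7 + 1 = 2 × 7 + 1

15


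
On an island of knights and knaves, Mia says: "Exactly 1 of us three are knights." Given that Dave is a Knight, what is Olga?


Mia claims exactly 1 knights among Mia, Dave, Olga.
Given: Dave is a Knight.

Case 1: Mia is a Knight (tells truth)
  Then exactly 1 of the three are knights.
  Counting Mia, Dave: 2 knight(s) so far. Need -1 more → impossible.
Case 2: Mia is a Knave (lies)
  Then the count is NOT 1.
  If Olga = Knave, count = 1 = 1 → claim would be true, contradicts lie.
  If Olga = Knight, count = 2 ≠ 1 → lie confirmed ✓

Olga is a Knight.

Knight


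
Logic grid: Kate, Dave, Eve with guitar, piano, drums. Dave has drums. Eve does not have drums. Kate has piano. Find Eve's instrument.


From clues:
  Kate → piano
  Dave → drums
By elimination, Eve gets the remaining.

guitar


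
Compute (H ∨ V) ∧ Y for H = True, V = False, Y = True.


H = True, V = False, Y = True
Step 1: H ∨ V = True OR False = True
Step 2: True ∧ Y = True AND True = True
OR is true when at least one operand is true; AND requires both.

True


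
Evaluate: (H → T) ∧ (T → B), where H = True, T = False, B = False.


H = True, T = False, B = False
Step 1: H → T is false only when H=True and T=False. Result: False
Step 2: T → B is false only when T=True and B=False. Result: True
Step 3: False ∧ True = False

False


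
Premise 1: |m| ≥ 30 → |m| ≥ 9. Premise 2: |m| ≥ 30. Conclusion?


Modus ponens: P → Q, P ⊢ Q
P: |m| ≥ 30
Q: |m| ≥ 9
We have P → Q and P is true.
By modus ponens, Q must be true.

|m| ≥ 9


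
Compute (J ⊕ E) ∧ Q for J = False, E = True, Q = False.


J = False, E = True, Q = False
Step 1: J ⊕ E = False XOR True = True
Step 2: True ∧ Q = True AND False = False
XOR true when exactly one of J,E is true; then AND with Q.

False


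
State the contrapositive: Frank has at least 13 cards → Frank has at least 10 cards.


Original: If Frank has at least 13 cards, then Frank has at least 10 cards
Contrapositive: If ¬Q, then ¬P
Negate Q: not (Frank has at least 10 cards)
Negate P: not (Frank has at least 13 cards)

If not (Frank has at least 10 cards), then not (Frank has at least 13 cards).


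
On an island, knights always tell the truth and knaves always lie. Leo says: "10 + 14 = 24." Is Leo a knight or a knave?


Statement: "10 + 14 = 24."
Actual: 10 + 14 = 24
Claimed: 24
Statement is TRUE → Leo tells the truth → Knight

Knight


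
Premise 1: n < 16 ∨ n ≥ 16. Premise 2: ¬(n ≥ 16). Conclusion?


Disjunctive syllogism: P ∨ Q, ¬P ⊢ Q
Disjunction: n < 16 ∨ n ≥ 16
We know it is not the case that n ≥ 16.
By disjunctive syllogism, the other disjunct must be true.

n < 16


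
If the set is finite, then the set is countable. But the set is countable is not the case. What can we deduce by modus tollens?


Modus tollens: P → Q, ¬Q ⊢ ¬P
P: the set is finite
Q: the set is countable
We have P → Q and Q is false.
By modus tollens, P must be false.

It is not the case that the set is finite


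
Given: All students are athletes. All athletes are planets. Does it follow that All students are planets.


Premise 1: All students are athletes.
Premise 2: All athletes are planets.
Conclusion: All students are planets.
Barbara syllogism (AAA-1): All A are B, All B are C → All A are C.
Middle term (athletes) distributed in premise 2.

Valid


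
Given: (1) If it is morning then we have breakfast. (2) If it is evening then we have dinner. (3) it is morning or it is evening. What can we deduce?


Constructive dilemma: (P → Q) ∧ (R → S), P ∨ R ⊢ Q ∨ S
Premise 1: it is morning → we have breakfast
Premise 2: it is evening → we have dinner
Premise 3: it is morning ∨ it is evening
Case 1: Assuming it is morning, then by Premise 1, we have breakfast.
Case 2: Assuming it is evening, then by Premise 2, we have dinner.
Since one of it is morning or it is evening must hold, we get we have breakfast or we have dinner.

We have breakfast or we have dinner.


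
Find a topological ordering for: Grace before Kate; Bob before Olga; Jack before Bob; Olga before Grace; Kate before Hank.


Constraints: Grace before Kate; Bob before Olga; Jack before Bob; Olga before Grace; Kate before Hank
Method: repeatedly schedule the remaining task that has no remaining task required before it.
  Step 1: remaining {Olga, Grace, Kate, Hank, Bob, Jack}; every task except Jack still has a predecessor pending → schedule Jack.
  Step 2: remaining {Olga, Grace, Kate, Hank, Bob}; every task except Bob still has a predecessor pending → schedule Bob.
  Step 3: remaining {Olga, Grace, Kate, Hank}; every task except Olga still has a predecessor pending → schedule Olga.
  Step 4: remaining {Grace, Kate, Hank}; every task except Grace still has a predecessor pending → schedule Grace.
  Step 5: remaining {Kate, Hank}; every task except Kate still has a predecessor pending → schedule Kate.
  Step 6: only Hank remains → schedule Hank.
Resulting order:

Jack → Bob → Olga → Grace → Kate → Hank


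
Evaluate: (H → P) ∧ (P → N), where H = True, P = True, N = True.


H = True, P = True, N = True
Step 1: H → P is false only when H=True and P=False. Result: True
Step 2: P → N is false only when P=True and N=False. Result: True
Step 3: True ∧ True = True

True


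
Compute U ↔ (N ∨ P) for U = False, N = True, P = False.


U = False, N = True, P = False
Step 1: N ∨ P = True OR False = True
Step 2: U ↔ (True): true when both sides have same truth value.
Result: False ↔ True = False

False


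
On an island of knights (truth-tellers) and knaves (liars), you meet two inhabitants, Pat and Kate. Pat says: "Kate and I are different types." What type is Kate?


Pat says: "Kate and I are different types."
Case 1: Pat is a Knight (truth-teller)
  Statement is true → they ARE different → Kate is a Knave
Case 2: Pat is a Knave (liar)
  Statement is false → they are NOT different → Kate is a Knave
In both cases, Kate is a Knave.

Knave


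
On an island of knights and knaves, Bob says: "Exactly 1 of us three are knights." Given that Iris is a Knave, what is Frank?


Bob claims exactly 1 knights among Bob, Iris, Frank.
Given: Iris is a Knave.

Case 1: Bob is a Knight (tells truth)
  Then exactly 1 of the three are knights.
  Counting Bob, Iris: 1 knight(s) so far. Need 0 more → Frank = Knave.
Case 2: Bob is a Knave (lies)
  Then the count is NOT 1.
  If Frank = Knight, count = 1 = 1 → claim would be true, contradicts lie.
  If Frank = Knave, count = 0 ≠ 1 → lie confirmed ✓

Frank is a Knave.

Knave


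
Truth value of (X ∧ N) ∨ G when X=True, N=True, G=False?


X = True, N = True, G = False
Expression: (X ∧ N) ∨ G
Step 1: X ∧ N = True AND True = True
Step 2: (True) ∨ G = True OR False = True

True


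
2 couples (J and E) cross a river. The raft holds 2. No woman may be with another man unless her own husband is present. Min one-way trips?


Label couples J and E.
1. WJ+WE → (far: WJ,WE; near: HJ,HE)
2. WJ ←   (far: WE; near: HJ,HE,WJ)
3. HJ+HE → (far: HJ,HE,WE; near: WJ)
4. HJ ←   (far: HE,WE; near: HJ,WJ)  — HJ returns, since WJ is alone on near bank
5. HJ+WJ → (far: all four; near: empty)
Every state respects the constraint.
Minimum trips = 5

5


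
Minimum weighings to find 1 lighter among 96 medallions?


Each weighing has 3 outcomes (left heavy / balance / right heavy), so k weighings distinguish at most 3^k cases; splitting into three near-equal groups achieves this.
Need 3^k ≥ 96: 3^4 = 81 < 96 ≤ 3^5 = 243
k = ⌈log₃(96)⌉ = 5

5


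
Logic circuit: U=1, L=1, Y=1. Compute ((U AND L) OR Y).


U AND L = 1&1 = 1
1 OR 1 = 1

1


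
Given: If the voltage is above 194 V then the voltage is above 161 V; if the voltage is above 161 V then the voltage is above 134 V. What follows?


Hypothetical syllogism: P → Q, Q → R ⊢ P → R
Premise 1: the voltage is above 194 V → the voltage is above 161 V
Premise 2: the voltage is above 161 V → the voltage is above 134 V
Chain the implications: the middle term (the voltage is above 161 V) links the two.
Conclusion: If the voltage is above 194 V, then the voltage is above 134 V.

If the voltage is above 194 V, then the voltage is above 134 V.


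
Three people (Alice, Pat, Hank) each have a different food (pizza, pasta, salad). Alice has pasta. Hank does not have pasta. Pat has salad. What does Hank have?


From clues:
  Alice → pasta
  Pat → salad
By elimination, Hank gets the remaining.

pizza


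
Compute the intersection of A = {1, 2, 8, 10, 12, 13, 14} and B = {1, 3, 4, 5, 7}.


A = {1, 2, 8, 10, 12, 13, 14}
B = {1, 3, 4, 5, 7}
Operation: intersection
Elements in both: 1

{1}


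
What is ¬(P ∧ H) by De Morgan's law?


De Morgan's law: ¬(P ∧ Q) ≡ ¬P ∨ ¬Q
¬(P ∧ H) = ¬P ∨ ¬H

¬P ∨ ¬H


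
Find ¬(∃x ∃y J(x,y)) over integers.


Original: ∃x ∃y J(x,y)
Rule: ¬∀→∃, ¬∃→∀, negate predicate.
Negation: ∀x ∀y ¬J(x,y)

∀x ∀y ¬J(x,y)


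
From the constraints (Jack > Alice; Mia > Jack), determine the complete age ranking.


Constraints: Jack > Alice; Mia > Jack
Method: at each step, the next-highest is the one remaining person who never appears on the smaller side of a constraint between remaining people.
  Step 1: remaining {Mia, Jack, Alice}; on the smaller side: {Jack, Alice} → Mia is next (Mia > Jack).
  Step 2: remaining {Jack, Alice}; on the smaller side: {Alice} → Jack is next (Jack > Alice).
  Step 3: only Alice remains → lowest.
Final ranking (highest to lowest):

Mia > Jack > Alice


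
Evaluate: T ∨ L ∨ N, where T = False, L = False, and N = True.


T = False, L = False, N = True
Step 1: T ∨ L = False OR False = False
Step 2: False ∨ N = False OR True = True
OR is true when at least one operand is true.

True


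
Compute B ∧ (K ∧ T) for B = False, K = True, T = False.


B = False, K = True, T = False
Step 1: K ∧ T = True AND False = False
Step 2: B ∧ False = False AND False = False
AND is true only when ALL operands are true.

False


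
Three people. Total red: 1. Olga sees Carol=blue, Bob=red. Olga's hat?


Total red = 1, seen red = 1
Own red = 1 - 1 = 0
Olga's hat is blue.

blue


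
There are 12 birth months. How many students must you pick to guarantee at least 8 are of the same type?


Pigeonhole: to guarantee k in one of n categories, need (k-1)×n + 1.
k = 8, n = 12
Minimum = (8-1) × 12 + 1 = 7 × 12 + 1

85


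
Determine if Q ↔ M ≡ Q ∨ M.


Expression 1: Q ↔ M
Expression 2: Q ∨ M
Truth table (Q M | Expr1 Expr2):
  T T |   T     T
  T F |   F     T   ← differ
  F T |   F     T   ← differ
  F F |   T     F   ← differ
Counterexample: Q=T, M=F gives Expr1 = F but Expr2 = T, so the expressions are NOT logically equivalent.

No


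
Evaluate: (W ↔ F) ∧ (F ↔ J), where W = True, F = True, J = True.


W = True, F = True, J = True
Step 1: W ↔ F is true when W and F have the same value. Result: True
Step 2: F ↔ J is true when F and J have the same value. Result: True
Step 3: True ∧ True = True

True


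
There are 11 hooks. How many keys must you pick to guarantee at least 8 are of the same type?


Pigeonhole: to guarantee k in one of n categories, need (k-1)×n + 1.
k = 8, n = 11
Minimum = (8-1) × 11 + 1 = 7 × 11 + 1

78


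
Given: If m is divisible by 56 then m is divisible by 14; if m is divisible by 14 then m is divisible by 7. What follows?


Hypothetical syllogism: P → Q, Q → R ⊢ P → R
Premise 1: m is divisible by 56 → m is divisible by 14
Premise 2: m is divisible by 14 → m is divisible by 7
Chain the implications: the middle term (m is divisible by 14) links the two.
Conclusion: If m is divisible by 56, then m is divisible by 7.

If m is divisible by 56, then m is divisible by 7.


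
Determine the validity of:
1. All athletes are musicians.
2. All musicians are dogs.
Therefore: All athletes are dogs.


Premise 1: All athletes are musicians.
Premise 2: All musicians are dogs.
Conclusion: All athletes are dogs.
Barbara syllogism (AAA-1): All A are B, All B are C → All A are C.
Middle term (musicians) distributed in premise 2.

Valid


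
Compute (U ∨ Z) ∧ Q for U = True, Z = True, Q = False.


U = True, Z = True, Q = False
Step 1: U ∨ Z = True OR True = True
Step 2: True ∧ Q = True AND False = False
OR is true when at least one operand is true; AND requires both.

False


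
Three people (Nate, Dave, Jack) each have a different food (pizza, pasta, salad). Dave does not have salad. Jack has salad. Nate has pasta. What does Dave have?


From clues:
  Jack → salad
  Nate → pasta
By elimination, Dave gets the remaining.

pizza


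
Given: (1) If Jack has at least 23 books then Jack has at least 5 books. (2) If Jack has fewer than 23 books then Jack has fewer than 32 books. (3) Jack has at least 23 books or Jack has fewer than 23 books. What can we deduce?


Constructive dilemma: (P → Q) ∧ (R → S), P ∨ R ⊢ Q ∨ S
Premise 1: Jack has at least 23 books → Jack has at least 5 books
Premise 2: Jack has fewer than 23 books → Jack has fewer than 32 books
Premise 3: Jack has at least 23 books ∨ Jack has fewer than 23 books
Case 1: Assuming Jack has at least 23 books, then by Premise 1, Jack has at least 5 books.
Case 2: Assuming Jack has fewer than 23 books, then by Premise 2, Jack has fewer than 32 books.
Since one of Jack has at least 23 books or Jack has fewer than 23 books must hold, we get Jack has at least 5 books or Jack has fewer than 32 books.

Jack has at least 5 books or Jack has fewer than 32 books.


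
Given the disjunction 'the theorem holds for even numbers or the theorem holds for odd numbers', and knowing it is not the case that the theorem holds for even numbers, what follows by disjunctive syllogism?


Disjunctive syllogism: P ∨ Q, ¬P ⊢ Q
Disjunction: the theorem holds for even numbers ∨ the theorem holds for odd numbers
We know it is not the case that the theorem holds for even numbers.
By disjunctive syllogism, the other disjunct must be true.

The theorem holds for odd numbers


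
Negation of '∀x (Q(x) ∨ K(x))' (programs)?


Original: ∀x (Q(x) ∨ K(x))
Rule: ¬∀→∃, ¬∃→∀, negate predicate.
Negation: ∃x (¬Q(x) ∧ ¬K(x))

∃x (¬Q(x) ∧ ¬K(x))


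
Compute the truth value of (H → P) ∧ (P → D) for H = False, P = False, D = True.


H = False, P = False, D = True
Step 1: H → P is false only when H=True and P=False. Result: True
Step 2: P → D is false only when P=True and D=False. Result: True
Step 3: True ∧ True = True

True


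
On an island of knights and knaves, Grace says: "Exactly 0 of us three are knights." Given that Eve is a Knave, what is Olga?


Grace claims exactly 0 knights among Grace, Eve, Olga.
Given: Eve is a Knave.

Case 1: Grace is a Knight (tells truth)
  Then exactly 0 of the three are knights.
  Counting Grace, Eve: 1 knight(s) so far. Need -1 more → impossible.
Case 2: Grace is a Knave (lies)
  Then the count is NOT 0.
  If Olga = Knave, count = 0 = 0 → claim would be true, contradicts lie.
  If Olga = Knight, count = 1 ≠ 0 → lie confirmed ✓

Olga is a Knight.

Knight


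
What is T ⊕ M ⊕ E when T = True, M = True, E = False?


T = True, M = True, E = False
Step 1: T ⊕ M = True XOR True = False
Step 2: False ⊕ E = False XOR False = False
XOR is true when an odd number of operands are true.

False


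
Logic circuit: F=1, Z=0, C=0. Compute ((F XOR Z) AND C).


F XOR Z = 1^0 = 1
1 AND 0 = 0

0


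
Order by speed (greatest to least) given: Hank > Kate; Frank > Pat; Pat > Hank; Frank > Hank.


Constraints: Hank > Kate; Frank > Pat; Pat > Hank; Frank > Hank
Method: at each step, the next-highest is the one remaining person who never appears on the smaller side of a constraint between remaining people.
  Step 1: remaining {Pat, Frank, Kate, Hank}; on the smaller side: {Pat, Kate, Hank} → Frank is next (Frank > Pat; Frank > Hank).
  Step 2: remaining {Pat, Kate, Hank}; on the smaller side: {Kate, Hank} → Pat is next (Pat > Hank).
  Step 3: remaining {Kate, Hank}; on the smaller side: {Kate} → Hank is next (Hank > Kate).
  Step 4: only Kate remains → lowest.
Final ranking (highest to lowest):

Frank > Pat > Hank > Kate


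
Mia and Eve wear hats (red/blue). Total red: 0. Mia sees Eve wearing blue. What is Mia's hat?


Total red = 0, Eve = blue
Red accounted for: 0
Remaining for Mia: 0
Mia's hat is blue.

blue


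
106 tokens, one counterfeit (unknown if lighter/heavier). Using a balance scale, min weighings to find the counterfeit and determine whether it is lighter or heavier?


Let n = 106. 212 possibilities (n tokens × lighter/heavier); each weighing has 3 outcomes.
Bound for k weighings: say the first weighing puts j tokens on each pan. If it tips, the 2j weighed tokens remain suspects (each with a known direction) and k-1 weighings give 3^(k-1) outcomes; 3^(k-1) is odd, so 2j ≤ 3^(k-1) - 1. If it balances, the n - 2j unweighed tokens remain with direction unknown: 2(n - 2j) ≤ 3^(k-1) - 1 by the same parity argument. Adding, n ≤ (3^(k-1) - 1) + (3^(k-1) - 1)/2 = (3^k - 3)/2, and the classical three-group strategy achieves this (3 tokens in 2 weighings, 12 in 3, 39 in 4, 120 in 5).
So we need the smallest k with (3^k - 3)/2 ≥ 106.
k = 4: (3^4 - 3)/2 = 39 < 106 ✗
k = 5: (3^5 - 3)/2 = 120 ≥ 106 ✓

5


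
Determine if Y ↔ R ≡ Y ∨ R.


Expression 1: Y ↔ R
Expression 2: Y ∨ R
Truth table (Y R | Expr1 Expr2):
  T T |   T     T
  T F |   F     T   ← differ
  F T |   F     T   ← differ
  F F |   T     F   ← differ
Counterexample: Y=T, R=F gives Expr1 = F but Expr2 = T, so the expressions are NOT logically equivalent.

No


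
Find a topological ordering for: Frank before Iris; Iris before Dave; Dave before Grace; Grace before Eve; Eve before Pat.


Constraints: Frank before Iris; Iris before Dave; Dave before Grace; Grace before Eve; Eve before Pat
Method: repeatedly schedule the remaining task that has no remaining task required before it.
  Step 1: remaining {Eve, Grace, Dave, Frank, Pat, Iris}; every task except Frank still has a predecessor pending → schedule Frank.
  Step 2: remaining {Eve, Grace, Dave, Pat, Iris}; every task except Iris still has a predecessor pending → schedule Iris.
  Step 3: remaining {Eve, Grace, Dave, Pat}; every task except Dave still has a predecessor pending → schedule Dave.
  Step 4: remaining {Eve, Grace, Pat}; every task except Grace still has a predecessor pending → schedule Grace.
  Step 5: remaining {Eve, Pat}; every task except Eve still has a predecessor pending → schedule Eve.
  Step 6: only Pat remains → schedule Pat.
Resulting order:

Frank → Iris → Dave → Grace → Eve → Pat


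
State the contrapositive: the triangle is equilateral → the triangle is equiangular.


Original: If the triangle is equilateral, then the triangle is equiangular
Contrapositive: If ¬Q, then ¬P
Negate Q: not (the triangle is equiangular)
Negate P: not (the triangle is equilateral)

If not (the triangle is equiangular), then not (the triangle is equilateral).


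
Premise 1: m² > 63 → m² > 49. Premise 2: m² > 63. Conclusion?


Modus ponens: P → Q, P ⊢ Q
P: m² > 63
Q: m² > 49
We have P → Q and P is true.
By modus ponens, Q must be true.

m² > 49


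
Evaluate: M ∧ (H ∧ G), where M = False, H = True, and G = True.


M = False, H = True, G = True
Step 1: H ∧ G = True AND True = True
Step 2: M ∧ True = False AND True = False
AND is true only when ALL operands are true.

False


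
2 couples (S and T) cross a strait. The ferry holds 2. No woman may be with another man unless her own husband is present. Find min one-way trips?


Label couples S and T.
1. WS+WT → (far: WS,WT; near: HS,HT)
2. WS ←   (far: WT; near: HS,HT,WS)
3. HS+HT → (far: HS,HT,WT; near: WS)
4. HS ←   (far: HT,WT; near: HS,WS)  — HS returns, since WS is alone on near bank
5. HS+WS → (far: all four; near: empty)
Every state respects the constraint.
Minimum trips = 5

5


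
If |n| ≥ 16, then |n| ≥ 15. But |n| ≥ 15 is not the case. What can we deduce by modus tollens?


Modus tollens: P → Q, ¬Q ⊢ ¬P
P: |n| ≥ 16
Q: |n| ≥ 15
We have P → Q and Q is false.
By modus tollens, P must be false.

It is not the case that |n| ≥ 16


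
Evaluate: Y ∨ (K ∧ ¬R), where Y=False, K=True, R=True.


Y = False, K = True, R = True
Expression: Y ∨ (K ∧ ¬R)
Step 1: ¬R = NOT True = False
Step 2: K ∧ ¬R = True AND False = False
Step 3: Y ∨ (False) = False OR False = False

False


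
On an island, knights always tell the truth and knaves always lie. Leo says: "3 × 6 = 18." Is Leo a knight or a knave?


Statement: "3 × 6 = 18."
Actual: 3 × 6 = 18
Claimed: 18
Statement is TRUE → Leo tells the truth → Knight

Knight


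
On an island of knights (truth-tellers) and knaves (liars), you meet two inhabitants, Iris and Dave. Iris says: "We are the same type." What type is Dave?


Iris says: "We are the same type."
Case 1: Iris is a Knight (truth-teller)
  Statement is true → they ARE the same → Dave is also a Knight
Case 2: Iris is a Knave (liar)
  Statement is false → they are NOT the same → Dave is a Knight
In both cases, Dave is a Knight.

Knight


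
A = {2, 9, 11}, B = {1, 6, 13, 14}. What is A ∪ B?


A = {2, 9, 11}
B = {1, 6, 13, 14}
Operation: union
All elements combined: 1, 2, 6, 9, 11, 13, 14

{1, 2, 6, 9, 11, 13, 14}


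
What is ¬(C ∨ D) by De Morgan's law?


De Morgan's law: ¬(P ∨ Q) ≡ ¬P ∧ ¬Q
¬(C ∨ D) = ¬C ∧ ¬D

¬C ∧ ¬D


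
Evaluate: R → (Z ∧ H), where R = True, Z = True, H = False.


R = True, Z = True, H = False
Step 1: Z ∧ H = True AND False = False
Step 2: R → (False): false only when R=True and consequent=False.
Result: False

False


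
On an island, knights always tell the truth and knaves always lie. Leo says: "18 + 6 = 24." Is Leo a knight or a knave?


Statement: "18 + 6 = 24."
Actual: 18 + 6 = 24
Claimed: 24
Statement is TRUE → Leo tells the truth → Knight

Knight


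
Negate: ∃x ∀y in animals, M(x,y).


Original: ∃x ∀y M(x,y)
Rule: ¬∀→∃, ¬∃→∀, negate predicate.
Negation: ∀x ∃y ¬M(x,y)

∀x ∃y ¬M(x,y)


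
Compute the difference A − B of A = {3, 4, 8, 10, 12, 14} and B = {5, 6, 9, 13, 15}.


A = {3, 4, 8, 10, 12, 14}
B = {5, 6, 9, 13, 15}
Operation: difference A − B
In A but not B: 3, 4, 8, 10, 12, 14

{3, 4, 8, 10, 12, 14}


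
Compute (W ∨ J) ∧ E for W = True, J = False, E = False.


W = True, J = False, E = False
Step 1: W ∨ J = True OR False = True
Step 2: True ∧ E = True AND False = False
OR is true when at least one operand is true; AND requires both.

False


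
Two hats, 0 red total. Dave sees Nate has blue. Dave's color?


Total red = 0, Nate = blue
Red accounted for: 0
Remaining for Dave: 0
Dave's hat is blue.

blue


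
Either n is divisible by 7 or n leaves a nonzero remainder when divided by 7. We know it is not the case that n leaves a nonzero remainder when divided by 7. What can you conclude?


Disjunctive syllogism: P ∨ Q, ¬P ⊢ Q
Disjunction: n is divisible by 7 ∨ n leaves a nonzero remainder when divided by 7
We know it is not the case that n leaves a nonzero remainder when divided by 7.
By disjunctive syllogism, the other disjunct must be true.

n is divisible by 7


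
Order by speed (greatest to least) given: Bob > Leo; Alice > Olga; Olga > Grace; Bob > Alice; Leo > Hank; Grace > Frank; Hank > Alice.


Constraints: Bob > Leo; Alice > Olga; Olga > Grace; Bob > Alice; Leo > Hank; Grace > Frank; Hank > Alice
Method: at each step, the next-highest is the one remaining person who never appears on the smaller side of a constraint between remaining people.
  Step 1: remaining {Hank, Alice, Olga, Grace, Bob, Leo, Frank}; on the smaller side: {Hank, Alice, Olga, Grace, Leo, Frank} → Bob is next (Bob > Leo; Bob > Alice).
  Step 2: remaining {Hank, Alice, Olga, Grace, Leo, Frank}; on the smaller side: {Hank, Alice, Olga, Grace, Frank} → Leo is next (Leo > Hank).
  Step 3: remaining {Hank, Alice, Olga, Grace, Frank}; on the smaller side: {Alice, Olga, Grace, Frank} → Hank is next (Hank > Alice).
  Step 4: remaining {Alice, Olga, Grace, Frank}; on the smaller side: {Olga, Grace, Frank} → Alice is next (Alice > Olga).
  Step 5: remaining {Olga, Grace, Frank}; on the smaller side: {Grace, Frank} → Olga is next (Olga > Grace).
  Step 6: remaining {Grace, Frank}; on the smaller side: {Frank} → Grace is next (Grace > Frank).
  Step 7: only Frank remains → lowest.
Final ranking (highest to lowest):

Bob > Leo > Hank > Alice > Olga > Grace > Frank


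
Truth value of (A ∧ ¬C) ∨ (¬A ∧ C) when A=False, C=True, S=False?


A = False, C = True, S = False
Expression: (A ∧ ¬C) ∨ (¬A ∧ C)
Step 1: ¬C = NOT True = False
Step 2: A ∧ ¬C = False AND False = False
Step 3: ¬A = NOT False = True
Step 4: ¬A ∧ C = True AND True = True
Step 5: (False) ∨ (True) = False OR True = True

True


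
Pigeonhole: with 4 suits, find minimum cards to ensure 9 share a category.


Pigeonhole: to guarantee k in one of n categories, need (k-1)×n + 1.
k = 9, n = 4
Minimum = (9-1) × 4 + 1 = 8 × 4 + 1

33


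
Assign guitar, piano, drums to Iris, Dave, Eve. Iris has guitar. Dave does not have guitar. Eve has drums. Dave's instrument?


From clues:
  Eve → drums
  Iris → guitar
By elimination, Dave gets the remaining.

piano


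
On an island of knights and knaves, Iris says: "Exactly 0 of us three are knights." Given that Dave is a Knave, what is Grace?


Iris claims exactly 0 knights among Iris, Dave, Grace.
Given: Dave is a Knave.

Case 1: Iris is a Knight (tells truth)
  Then exactly 0 of the three are knights.
  Counting Iris, Dave: 1 knight(s) so far. Need -1 more → impossible.
Case 2: Iris is a Knave (lies)
  Then the count is NOT 0.
  If Grace = Knave, count = 0 = 0 → claim would be true, contradicts lie.
  If Grace = Knight, count = 1 ≠ 0 → lie confirmed ✓

Grace is a Knight.

Knight


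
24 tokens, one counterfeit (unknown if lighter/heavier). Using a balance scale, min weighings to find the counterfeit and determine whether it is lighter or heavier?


Let n = 24. 48 possibilities (n tokens × lighter/heavier); each weighing has 3 outcomes.
Bound for k weighings: say the first weighing puts j tokens on each pan. If it tips, the 2j weighed tokens remain suspects (each with a known direction) and k-1 weighings give 3^(k-1) outcomes; 3^(k-1) is odd, so 2j ≤ 3^(k-1) - 1. If it balances, the n - 2j unweighed tokens remain with direction unknown: 2(n - 2j) ≤ 3^(k-1) - 1 by the same parity argument. Adding, n ≤ (3^(k-1) - 1) + (3^(k-1) - 1)/2 = (3^k - 3)/2, and the classical three-group strategy achieves this (3 tokens in 2 weighings, 12 in 3, 39 in 4, 120 in 5).
So we need the smallest k with (3^k - 3)/2 ≥ 24.
k = 3: (3^3 - 3)/2 = 12 < 24 ✗
k = 4: (3^4 - 3)/2 = 39 ≥ 24 ✓

4


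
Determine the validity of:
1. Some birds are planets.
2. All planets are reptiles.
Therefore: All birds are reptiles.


Premise 1: Some birds are planets.
Premise 2: All planets are reptiles.
Conclusion: All birds are reptiles.
Fallacy: illicit minor. The minor term (birds) is distributed in the conclusion ('All birds ...') but undistributed in its premise ('Some birds are planets' doesn't cover all birds).
Only 'Some birds are reptiles' follows, not 'All'.

Invalid


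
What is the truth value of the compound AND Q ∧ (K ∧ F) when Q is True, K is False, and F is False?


Q = True, K = False, F = False
Step 1: K ∧ F = False AND False = False
Step 2: Q ∧ False = True AND False = False
AND is true only when ALL operands are true.

False


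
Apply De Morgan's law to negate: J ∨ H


De Morgan's law: ¬(P ∨ Q) ≡ ¬P ∧ ¬Q
¬(J ∨ H) = ¬J ∧ ¬H

¬J ∧ ¬H


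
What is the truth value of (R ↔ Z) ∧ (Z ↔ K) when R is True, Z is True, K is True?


R = True, Z = True, K = True
Step 1: R ↔ Z is true when R and Z have the same value. Result: True
Step 2: Z ↔ K is true when Z and K have the same value. Result: True
Step 3: True ∧ True = True

True


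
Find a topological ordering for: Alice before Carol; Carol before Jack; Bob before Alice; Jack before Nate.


Constraints: Alice before Carol; Carol before Jack; Bob before Alice; Jack before Nate
Method: repeatedly schedule the remaining task that has no remaining task required before it.
  Step 1: remaining {Nate, Bob, Carol, Jack, Alice}; every task except Bob still has a predecessor pending → schedule Bob.
  Step 2: remaining {Nate, Carol, Jack, Alice}; every task except Alice still has a predecessor pending → schedule Alice.
  Step 3: remaining {Nate, Carol, Jack}; every task except Carol still has a predecessor pending → schedule Carol.
  Step 4: remaining {Nate, Jack}; every task except Jack still has a predecessor pending → schedule Jack.
  Step 5: only Nate remains → schedule Nate.
Resulting order:

Bob → Alice → Carol → Jack → Nate


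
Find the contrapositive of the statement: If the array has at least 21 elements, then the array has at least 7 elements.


Original: If the array has at least 21 elements, then the array has at least 7 elements
Contrapositive: If ¬Q, then ¬P
Negate Q: not (the array has at least 7 elements)
Negate P: not (the array has at least 21 elements)

If not (the array has at least 7 elements), then not (the array has at least 21 elements).


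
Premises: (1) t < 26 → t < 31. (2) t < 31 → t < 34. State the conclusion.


Hypothetical syllogism: P → Q, Q → R ⊢ P → R
Premise 1: t < 26 → t < 31
Premise 2: t < 31 → t < 34
Chain the implications: the middle term (t < 31) links the two.
Conclusion: If t < 26, then t < 34.

If t < 26, then t < 34.


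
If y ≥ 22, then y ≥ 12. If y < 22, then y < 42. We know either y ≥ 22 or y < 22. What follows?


Constructive dilemma: (P → Q) ∧ (R → S), P ∨ R ⊢ Q ∨ S
Premise 1: y ≥ 22 → y ≥ 12
Premise 2: y < 22 → y < 42
Premise 3: y ≥ 22 ∨ y < 22
Case 1: Assuming y ≥ 22, then by Premise 1, y ≥ 12.
Case 2: Assuming y < 22, then by Premise 2, y < 42.
Since one of y ≥ 22 or y < 22 must hold, we get y ≥ 12 or y < 42.

y ≥ 12 or y < 42.


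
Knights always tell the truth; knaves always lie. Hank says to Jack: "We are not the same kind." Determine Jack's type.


Hank says: "We are not the same kind."
Case 1: Hank is a Knight (truth-teller)
  Statement is true → they ARE different → Jack is a Knave
Case 2: Hank is a Knave (liar)
  Statement is false → they are NOT different → Jack is a Knave
In both cases, Jack is a Knave.

Knave


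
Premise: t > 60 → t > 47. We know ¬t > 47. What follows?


Modus tollens: P → Q, ¬Q ⊢ ¬P
P: t > 60
Q: t > 47
We have P → Q and Q is false.
By modus tollens, P must be false.

It is not the case that t > 60


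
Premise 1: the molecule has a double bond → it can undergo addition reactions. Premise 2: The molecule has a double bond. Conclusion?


Modus ponens: P → Q, P ⊢ Q
P: the molecule has a double bond
Q: it can undergo addition reactions
We have P → Q and P is true.
By modus ponens, Q must be true.

It can undergo addition reactions


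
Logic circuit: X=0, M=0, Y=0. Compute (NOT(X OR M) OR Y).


X OR M = 0
NOT(0) = 1
1 OR 0 = 1

1


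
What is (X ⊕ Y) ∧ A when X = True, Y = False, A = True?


X = True, Y = False, A = True
Step 1: X ⊕ Y = True XOR False = True
Step 2: True ∧ A = True AND True = True
XOR true when exactly one of X,Y is true; then AND with A.

True


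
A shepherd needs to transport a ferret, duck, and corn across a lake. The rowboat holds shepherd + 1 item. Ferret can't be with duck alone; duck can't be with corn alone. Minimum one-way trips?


1. shepherd+duck → 2. shepherd ← 3. shepherd+ferret → 4. shepherd+duck ← 5. shepherd+corn → 6. shepherd ← 7. shepherd+duck →
Minimum trips = 7

7


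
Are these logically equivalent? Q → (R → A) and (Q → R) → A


Expression 1: Q → (R → A)
Expression 2: (Q → R) → A
Truth table (Q R A | Expr1 Expr2):
  T T T |   T     T
  T T F |   F     F
  T F T |   T     T
  T F F |   T     T
  F T T |   T     T
  F T F |   T     F   ← differ
  F F T |   T     T
  F F F |   T     F   ← differ
Counterexample: Q=F, R=T, A=F gives Expr1 = T but Expr2 = F, so the expressions are NOT logically equivalent.

No


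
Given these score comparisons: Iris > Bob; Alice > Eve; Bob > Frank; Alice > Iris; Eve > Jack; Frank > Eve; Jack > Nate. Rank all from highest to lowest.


Constraints: Iris > Bob; Alice > Eve; Bob > Frank; Alice > Iris; Eve > Jack; Frank > Eve; Jack > Nate
Method: at each step, the next-highest is the one remaining person who never appears on the smaller side of a constraint between remaining people.
  Step 1: remaining {Eve, Bob, Frank, Alice, Nate, Jack, Iris}; on the smaller side: {Eve, Bob, Frank, Nate, Jack, Iris} → Alice is next (Alice > Eve; Alice > Iris).
  Step 2: remaining {Eve, Bob, Frank, Nate, Jack, Iris}; on the smaller side: {Eve, Bob, Frank, Nate, Jack} → Iris is next (Iris > Bob).
  Step 3: remaining {Eve, Bob, Frank, Nate, Jack}; on the smaller side: {Eve, Frank, Nate, Jack} → Bob is next (Bob > Frank).
  Step 4: remaining {Eve, Frank, Nate, Jack}; on the smaller side: {Eve, Nate, Jack} → Frank is next (Frank > Eve).
  Step 5: remaining {Eve, Nate, Jack}; on the smaller side: {Nate, Jack} → Eve is next (Eve > Jack).
  Step 6: remaining {Nate, Jack}; on the smaller side: {Nate} → Jack is next (Jack > Nate).
  Step 7: only Nate remains → lowest.
Final ranking (highest to lowest):

Alice > Iris > Bob > Frank > Eve > Jack > Nate


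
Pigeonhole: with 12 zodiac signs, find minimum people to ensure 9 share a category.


Pigeonhole: to guarantee k in one of n categories, need (k-1)×n + 1.
k = 9, n = 12
Minimum = (9-1) × 12 + 1 = 8 × 12 + 1

97


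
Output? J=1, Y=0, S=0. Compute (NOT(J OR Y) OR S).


J OR Y = 1
NOT(1) = 0
0 OR 0 = 0

0


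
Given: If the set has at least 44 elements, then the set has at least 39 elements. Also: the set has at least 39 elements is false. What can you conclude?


Modus tollens: P → Q, ¬Q ⊢ ¬P
P: the set has at least 44 elements
Q: the set has at least 39 elements
We have P → Q and Q is false.
By modus tollens, P must be false.

It is not the case that the set has at least 44 elements


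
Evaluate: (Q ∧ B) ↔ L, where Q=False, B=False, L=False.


Q = False, B = False, L = False
Expression: (Q ∧ B) ↔ L
Step 1: Q ∧ B = False AND False = False
Step 2: (False) ↔ L = (False iff False) = True

True


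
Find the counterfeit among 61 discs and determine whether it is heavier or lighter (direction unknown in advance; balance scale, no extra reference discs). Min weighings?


Let n = 61. 122 possibilities (n discs × lighter/heavier); each weighing has 3 outcomes.
Bound for k weighings: say the first weighing puts j discs on each pan. If it tips, the 2j weighed discs remain suspects (each with a known direction) and k-1 weighings give 3^(k-1) outcomes; 3^(k-1) is odd, so 2j ≤ 3^(k-1) - 1. If it balances, the n - 2j unweighed discs remain with direction unknown: 2(n - 2j) ≤ 3^(k-1) - 1 by the same parity argument. Adding, n ≤ (3^(k-1) - 1) + (3^(k-1) - 1)/2 = (3^k - 3)/2, and the classical three-group strategy achieves this (3 discs in 2 weighings, 12 in 3, 39 in 4, 120 in 5).
So we need the smallest k with (3^k - 3)/2 ≥ 61.
k = 4: (3^4 - 3)/2 = 39 < 61 ✗
k = 5: (3^5 - 3)/2 = 120 ≥ 61 ✓

5


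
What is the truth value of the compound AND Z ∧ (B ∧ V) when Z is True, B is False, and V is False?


Z = True, B = False, V = False
Step 1: B ∧ V = False AND False = False
Step 2: Z ∧ False = True AND False = False
AND is true only when ALL operands are true.

False


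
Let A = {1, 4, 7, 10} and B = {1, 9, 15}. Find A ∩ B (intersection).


A = {1, 4, 7, 10}
B = {1, 9, 15}
Operation: intersection
Elements in both: 1

{1}


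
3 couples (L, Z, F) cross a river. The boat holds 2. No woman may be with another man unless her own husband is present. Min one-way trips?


Label couples L, Z, F (H = husband, W = wife).
Counting alone: 6 people, the boat carries 2 and someone must bring it back, so each round trip nets at most +1 on the far side until the last crossing → at least 9 trips. The jealousy constraint makes 9 impossible; the shortest valid schedule has 11:
1. WL+WZ →  (far: WL,WZ; near: HL,HZ,HF,WF)
2. WL ←       (far: WZ; near: HL,HZ,HF,WL,WF)
3. WL+WF →  (far: WL,WZ,WF; near: HL,HZ,HF)
4. WL ←       (far: WZ,WF; near: HL,HZ,HF,WL)
5. HZ+HF →  (far: HZ,WZ,HF,WF; near: HL,WL)
6. HZ+WZ ←  (far: HF,WF; near: HL,WL,HZ,WZ)
7. HL+HZ →  (far: HL,HZ,HF,WF; near: WL,WZ)
8. WF ←       (far: HL,HZ,HF; near: WL,WZ,WF)
9. WL+WZ →  (far: HL,WL,HZ,WZ,HF; near: WF)
10. HF ←      (far: HL,WL,HZ,WZ; near: HF,WF)
11. HF+WF → (far: all six; near: empty)
In every state each wife is either with her husband or with no other man.
Minimum trips = 11

11


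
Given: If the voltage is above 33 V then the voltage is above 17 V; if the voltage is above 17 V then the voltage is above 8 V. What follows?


Hypothetical syllogism: P → Q, Q → R ⊢ P → R
Premise 1: the voltage is above 33 V → the voltage is above 17 V
Premise 2: the voltage is above 17 V → the voltage is above 8 V
Chain the implications: the middle term (the voltage is above 17 V) links the two.
Conclusion: If the voltage is above 33 V, then the voltage is above 8 V.

If the voltage is above 33 V, then the voltage is above 8 V.


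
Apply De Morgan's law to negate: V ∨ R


De Morgan's law: ¬(P ∨ Q) ≡ ¬P ∧ ¬Q
¬(V ∨ R) = ¬V ∧ ¬R

¬V ∧ ¬R


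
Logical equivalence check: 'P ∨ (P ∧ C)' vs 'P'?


Expression 1: P ∨ (P ∧ C)
Expression 2: P
Truth table (P C | Expr1 Expr2):
  T T |   T     T
  T F |   T     T
  F T |   F     F
  F F |   F     F
All 4 rows agree, so the expressions are logically equivalent.

Yes


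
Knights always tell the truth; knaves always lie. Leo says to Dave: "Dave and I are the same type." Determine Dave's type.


Leo says: "Dave and I are the same type."
Case 1: Leo is a Knight (truth-teller)
  Statement is true → they ARE the same → Dave is also a Knight
Case 2: Leo is a Knave (liar)
  Statement is false → they are NOT the same → Dave is a Knight
In both cases, Dave is a Knight.

Knight


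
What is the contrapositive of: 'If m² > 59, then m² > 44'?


Original: If m² > 59, then m² > 44
Contrapositive: If ¬Q, then ¬P
Negate Q: not (m² > 44)
Negate P: not (m² > 59)

If not (m² > 44), then not (m² > 59).


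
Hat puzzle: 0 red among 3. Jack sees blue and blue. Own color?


Total red = 0, seen red = 0
Own red = 0 - 0 = 0
Jack's hat is blue.

blue


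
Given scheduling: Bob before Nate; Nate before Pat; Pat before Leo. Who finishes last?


Constraints: Bob before Nate; Nate before Pat; Pat before Leo
The last task can have nothing scheduled after it, so it must never appear on the left of a 'before'.
Tasks appearing before some other task: Bob, Nate, Pat.
The only task not in that list is Leo → it is last.

Leo


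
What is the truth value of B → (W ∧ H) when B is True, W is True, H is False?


B = True, W = True, H = False
Step 1: W ∧ H = True AND False = False
Step 2: B → (False): false only when B=True and consequent=False.
Result: False

False
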